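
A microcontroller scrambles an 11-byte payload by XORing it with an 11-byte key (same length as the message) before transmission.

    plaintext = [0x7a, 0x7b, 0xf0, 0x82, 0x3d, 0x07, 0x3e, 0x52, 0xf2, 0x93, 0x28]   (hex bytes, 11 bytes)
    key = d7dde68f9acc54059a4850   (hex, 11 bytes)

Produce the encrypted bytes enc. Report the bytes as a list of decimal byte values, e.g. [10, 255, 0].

[173, 166, 22, 13, 167, 203, 106, 87, 104, 219, 120]

XOR is its own inverse, so applying the key byte-wise gives the result directly.
byte 0: 7a XOR d7 = ad
byte 1: 7b XOR dd = a6
byte 2: f0 XOR e6 = 16
byte 3: 82 XOR 8f = 0d
byte 4: 3d XOR 9a = a7
byte 5: 07 XOR cc = cb
byte 6: 3e XOR 54 = 6a
byte 7: 52 XOR 05 = 57
byte 8: f2 XOR 9a = 68
byte 9: 93 XOR 48 = db
byte 10: 28 XOR 50 = 78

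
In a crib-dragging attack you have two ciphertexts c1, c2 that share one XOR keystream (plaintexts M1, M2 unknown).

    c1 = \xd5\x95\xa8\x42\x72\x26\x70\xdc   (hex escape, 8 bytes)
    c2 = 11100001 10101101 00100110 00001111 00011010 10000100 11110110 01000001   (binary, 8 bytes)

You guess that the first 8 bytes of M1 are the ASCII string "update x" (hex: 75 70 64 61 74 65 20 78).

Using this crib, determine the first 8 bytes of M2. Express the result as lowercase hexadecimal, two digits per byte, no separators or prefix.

4148ea2c1cc7a6e5

First, c1 ⊕ c2 = (M1 ⊕ K) ⊕ (M2 ⊕ K) = M1 ⊕ M2, so the key drops out. Then M2 = (M1 ⊕ M2) ⊕ M1 over the first 8 bytes.
byte 0: (d5 ^ e1) ^ 75 = 34 ^ 75 = 41
byte 1: (95 ^ ad) ^ 70 = 38 ^ 70 = 48
byte 2: (a8 ^ 26) ^ 64 = 8e ^ 64 = ea
byte 3: (42 ^ 0f) ^ 61 = 4d ^ 61 = 2c
byte 4: (72 ^ 1a) ^ 74 = 68 ^ 74 = 1c
byte 5: (26 ^ 84) ^ 65 = a2 ^ 65 = c7
byte 6: (70 ^ f6) ^ 20 = 86 ^ 20 = a6
byte 7: (dc ^ 41) ^ 78 = 9d ^ 78 = e5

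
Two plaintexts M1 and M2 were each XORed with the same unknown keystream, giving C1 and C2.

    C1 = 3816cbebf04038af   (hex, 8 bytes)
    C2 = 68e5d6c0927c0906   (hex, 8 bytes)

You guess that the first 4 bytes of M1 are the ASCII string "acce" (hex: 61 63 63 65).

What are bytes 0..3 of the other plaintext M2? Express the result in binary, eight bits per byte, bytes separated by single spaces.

00110001 10010000 01111110 01001110

First, C1 ⊕ C2 = (M1 ⊕ K) ⊕ (M2 ⊕ K) = M1 ⊕ M2, so the key drops out. Then M2 = (M1 ⊕ M2) ⊕ M1 over the first 4 bytes.
byte 0: (38 ^ 68) ^ 61 = 50 ^ 61 = 31
byte 1: (16 ^ e5) ^ 63 = f3 ^ 63 = 90
byte 2: (cb ^ d6) ^ 63 = 1d ^ 63 = 7e
byte 3: (eb ^ c0) ^ 65 = 2b ^ 65 = 4e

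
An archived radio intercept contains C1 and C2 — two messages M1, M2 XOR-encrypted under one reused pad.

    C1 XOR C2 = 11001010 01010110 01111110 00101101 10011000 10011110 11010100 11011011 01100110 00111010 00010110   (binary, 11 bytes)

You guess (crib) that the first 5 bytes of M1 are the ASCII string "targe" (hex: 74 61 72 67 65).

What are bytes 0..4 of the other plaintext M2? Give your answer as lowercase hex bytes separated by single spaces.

be 37 0c 4a fd

Since C1 ⊕ C2 = M1 ⊕ M2, XORing with the guessed M1 bytes yields the corresponding M2 bytes: M2 = (C1 ⊕ C2) ⊕ M1.
ca ^ 74 = be
56 ^ 61 = 37
7e ^ 72 = 0c
2d ^ 67 = 4a
98 ^ 65 = fd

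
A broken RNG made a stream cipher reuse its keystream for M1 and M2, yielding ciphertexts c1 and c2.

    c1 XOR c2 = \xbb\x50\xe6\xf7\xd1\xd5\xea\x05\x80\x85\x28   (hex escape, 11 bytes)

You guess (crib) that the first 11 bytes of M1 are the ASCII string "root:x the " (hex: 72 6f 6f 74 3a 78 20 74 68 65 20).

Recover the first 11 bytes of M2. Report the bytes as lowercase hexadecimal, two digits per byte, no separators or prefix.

Since c1 ⊕ c2 = M1 ⊕ M2, XORing with the guessed M1 bytes yields the corresponding M2 bytes: M2 = (c1 ⊕ c2) ⊕ M1.
bb ^ 72 = c9
50 ^ 6f = 3f
e6 ^ 6f = 89
f7 ^ 74 = 83
d1 ^ 3a = eb
d5 ^ 78 = ad
ea ^ 20 = ca
05 ^ 74 = 71
80 ^ 68 = e8
85 ^ 65 = e0
28 ^ 20 = 08

c93f8983ebadca71e8e008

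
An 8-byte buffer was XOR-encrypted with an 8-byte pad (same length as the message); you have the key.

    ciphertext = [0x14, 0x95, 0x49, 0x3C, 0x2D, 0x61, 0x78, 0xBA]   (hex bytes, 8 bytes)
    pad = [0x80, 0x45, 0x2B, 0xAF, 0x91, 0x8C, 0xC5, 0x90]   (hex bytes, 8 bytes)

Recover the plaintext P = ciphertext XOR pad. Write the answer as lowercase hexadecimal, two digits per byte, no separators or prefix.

XOR is its own inverse, so applying the key byte-wise gives the result directly.
byte 0: 14 ⊕ 80 = 94
byte 1: 95 ⊕ 45 = d0
byte 2: 49 ⊕ 2b = 62
byte 3: 3c ⊕ af = 93
byte 4: 2d ⊕ 91 = bc
byte 5: 61 ⊕ 8c = ed
byte 6: 78 ⊕ c5 = bd
byte 7: ba ⊕ 90 = 2a

94d06293bcedbd2a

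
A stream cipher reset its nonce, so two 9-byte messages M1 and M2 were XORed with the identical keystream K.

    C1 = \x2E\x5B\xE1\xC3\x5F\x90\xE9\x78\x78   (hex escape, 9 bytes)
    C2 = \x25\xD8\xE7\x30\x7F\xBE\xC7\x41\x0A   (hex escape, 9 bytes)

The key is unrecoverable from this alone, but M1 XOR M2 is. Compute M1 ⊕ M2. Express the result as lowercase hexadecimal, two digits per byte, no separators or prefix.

0b8306f3202e2e3972

C1 ⊕ C2 = (M1 ⊕ K) ⊕ (M2 ⊕ K) = M1 ⊕ M2 — the shared key cancels under XOR.
byte 0: 2e ^ 25 = 0b
byte 1: 5b ^ d8 = 83
byte 2: e1 ^ e7 = 06
byte 3: c3 ^ 30 = f3
byte 4: 5f ^ 7f = 20
byte 5: 90 ^ be = 2e
byte 6: e9 ^ c7 = 2e
byte 7: 78 ^ 41 = 39
byte 8: 78 ^ 0a = 72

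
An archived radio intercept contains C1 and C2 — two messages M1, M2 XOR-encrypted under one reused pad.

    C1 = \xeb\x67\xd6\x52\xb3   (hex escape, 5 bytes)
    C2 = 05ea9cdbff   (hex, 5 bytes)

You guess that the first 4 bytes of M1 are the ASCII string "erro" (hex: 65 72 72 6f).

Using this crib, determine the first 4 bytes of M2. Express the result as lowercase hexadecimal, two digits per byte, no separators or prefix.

8bff38e6

First, C1 ⊕ C2 = (M1 ⊕ K) ⊕ (M2 ⊕ K) = M1 ⊕ M2, so the key drops out. Then M2 = (M1 ⊕ M2) ⊕ M1 over the first 4 bytes.
byte 0: (eb ⊕ 05) ⊕ 65 = ee ⊕ 65 = 8b
byte 1: (67 ⊕ ea) ⊕ 72 = 8d ⊕ 72 = ff
byte 2: (d6 ⊕ 9c) ⊕ 72 = 4a ⊕ 72 = 38
byte 3: (52 ⊕ db) ⊕ 6f = 89 ⊕ 6f = e6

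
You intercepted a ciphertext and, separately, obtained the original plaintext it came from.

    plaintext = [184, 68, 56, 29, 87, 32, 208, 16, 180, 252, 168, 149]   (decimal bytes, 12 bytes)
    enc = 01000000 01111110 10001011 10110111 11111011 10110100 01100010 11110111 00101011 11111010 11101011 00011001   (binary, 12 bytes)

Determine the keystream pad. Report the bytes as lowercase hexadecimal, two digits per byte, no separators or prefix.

f83ab3aaac94b2e79f06438c

Since enc = plaintext ⊕ pad, XORing both sides with plaintext gives pad = plaintext ⊕ enc.
b8 XOR 40 = f8
44 XOR 7e = 3a
38 XOR 8b = b3
1d XOR b7 = aa
57 XOR fb = ac
20 XOR b4 = 94
d0 XOR 62 = b2
10 XOR f7 = e7
b4 XOR 2b = 9f
fc XOR fa = 06
a8 XOR eb = 43
95 XOR 19 = 8c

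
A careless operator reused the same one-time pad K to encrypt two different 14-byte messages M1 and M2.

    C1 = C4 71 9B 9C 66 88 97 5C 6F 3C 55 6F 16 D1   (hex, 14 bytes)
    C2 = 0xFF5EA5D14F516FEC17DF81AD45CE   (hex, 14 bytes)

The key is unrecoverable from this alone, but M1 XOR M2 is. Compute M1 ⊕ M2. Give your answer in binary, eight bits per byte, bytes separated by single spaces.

00111011 00101111 00111110 01001101 00101001 11011001 11111000 10110000 01111000 11100011 11010100 11000010 01010011 00011111

C1 ⊕ C2 = (M1 ⊕ K) ⊕ (M2 ⊕ K) = M1 ⊕ M2 — the shared key cancels under XOR.
c4 ^ ff = 3b
71 ^ 5e = 2f
9b ^ a5 = 3e
9c ^ d1 = 4d
66 ^ 4f = 29
88 ^ 51 = d9
97 ^ 6f = f8
5c ^ ec = b0
6f ^ 17 = 78
3c ^ df = e3
55 ^ 81 = d4
6f ^ ad = c2
16 ^ 45 = 53
d1 ^ ce = 1f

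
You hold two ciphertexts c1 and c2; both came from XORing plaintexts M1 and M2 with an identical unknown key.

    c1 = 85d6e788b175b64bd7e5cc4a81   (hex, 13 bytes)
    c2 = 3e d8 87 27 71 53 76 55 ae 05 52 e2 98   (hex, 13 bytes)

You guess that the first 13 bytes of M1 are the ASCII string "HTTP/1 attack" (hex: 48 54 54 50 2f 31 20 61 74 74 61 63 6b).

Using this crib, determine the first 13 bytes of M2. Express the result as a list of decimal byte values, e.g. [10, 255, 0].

[243, 90, 52, 255, 239, 23, 224, 127, 13, 148, 255, 203, 114]

First, c1 ⊕ c2 = (M1 ⊕ K) ⊕ (M2 ⊕ K) = M1 ⊕ M2, so the key drops out. Then M2 = (M1 ⊕ M2) ⊕ M1 over the first 13 bytes.
byte 0: (85 ⊕ 3e) ⊕ 48 = bb ⊕ 48 = f3
byte 1: (d6 ⊕ d8) ⊕ 54 = 0e ⊕ 54 = 5a
byte 2: (e7 ⊕ 87) ⊕ 54 = 60 ⊕ 54 = 34
byte 3: (88 ⊕ 27) ⊕ 50 = af ⊕ 50 = ff
byte 4: (b1 ⊕ 71) ⊕ 2f = c0 ⊕ 2f = ef
byte 5: (75 ⊕ 53) ⊕ 31 = 26 ⊕ 31 = 17
byte 6: (b6 ⊕ 76) ⊕ 20 = c0 ⊕ 20 = e0
byte 7: (4b ⊕ 55) ⊕ 61 = 1e ⊕ 61 = 7f
byte 8: (d7 ⊕ ae) ⊕ 74 = 79 ⊕ 74 = 0d
byte 9: (e5 ⊕ 05) ⊕ 74 = e0 ⊕ 74 = 94
byte 10: (cc ⊕ 52) ⊕ 61 = 9e ⊕ 61 = ff
byte 11: (4a ⊕ e2) ⊕ 63 = a8 ⊕ 63 = cb
byte 12: (81 ⊕ 98) ⊕ 6b = 19 ⊕ 6b = 72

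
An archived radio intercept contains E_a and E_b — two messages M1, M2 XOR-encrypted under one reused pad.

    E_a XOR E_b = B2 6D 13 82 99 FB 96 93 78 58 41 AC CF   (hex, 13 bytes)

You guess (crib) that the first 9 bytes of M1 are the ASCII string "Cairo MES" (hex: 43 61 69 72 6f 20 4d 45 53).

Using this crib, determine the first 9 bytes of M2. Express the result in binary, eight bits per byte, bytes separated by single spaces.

Since E_a ⊕ E_b = M1 ⊕ M2, XORing with the guessed M1 bytes yields the corresponding M2 bytes: M2 = (E_a ⊕ E_b) ⊕ M1.
b2 xor 43 = f1
6d xor 61 = 0c
13 xor 69 = 7a
82 xor 72 = f0
99 xor 6f = f6
fb xor 20 = db
96 xor 4d = db
93 xor 45 = d6
78 xor 53 = 2b

11110001 00001100 01111010 11110000 11110110 11011011 11011011 11010110 00101011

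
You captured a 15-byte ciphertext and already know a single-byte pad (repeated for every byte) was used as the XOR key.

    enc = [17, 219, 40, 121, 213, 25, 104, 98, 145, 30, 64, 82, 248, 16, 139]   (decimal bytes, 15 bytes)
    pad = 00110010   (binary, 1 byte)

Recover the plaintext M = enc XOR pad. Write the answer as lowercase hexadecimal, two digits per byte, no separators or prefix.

23e91a4be72b5a50a32c7260ca22b9

The 1-byte key repeats, so the effective keystream is 32 32 32 32 32 32 32 32 32 32 32 32 32 32 32.
byte 0: 11 ⊕ 32 = 23
byte 1: db ⊕ 32 = e9
byte 2: 28 ⊕ 32 = 1a
byte 3: 79 ⊕ 32 = 4b
byte 4: d5 ⊕ 32 = e7
byte 5: 19 ⊕ 32 = 2b
byte 6: 68 ⊕ 32 = 5a
byte 7: 62 ⊕ 32 = 50
byte 8: 91 ⊕ 32 = a3
byte 9: 1e ⊕ 32 = 2c
byte 10: 40 ⊕ 32 = 72
byte 11: 52 ⊕ 32 = 60
byte 12: f8 ⊕ 32 = ca
byte 13: 10 ⊕ 32 = 22
byte 14: 8b ⊕ 32 = b9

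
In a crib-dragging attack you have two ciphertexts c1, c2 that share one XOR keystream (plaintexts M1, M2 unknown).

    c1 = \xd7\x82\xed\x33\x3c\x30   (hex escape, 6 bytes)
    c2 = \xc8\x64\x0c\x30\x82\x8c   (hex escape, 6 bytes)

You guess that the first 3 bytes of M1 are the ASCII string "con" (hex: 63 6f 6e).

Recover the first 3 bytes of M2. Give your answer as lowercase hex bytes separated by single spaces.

7c 89 8f

First, c1 ⊕ c2 = (M1 ⊕ K) ⊕ (M2 ⊕ K) = M1 ⊕ M2, so the key drops out. Then M2 = (M1 ⊕ M2) ⊕ M1 over the first 3 bytes.
byte 0: (d7 ^ c8) ^ 63 = 1f ^ 63 = 7c
byte 1: (82 ^ 64) ^ 6f = e6 ^ 6f = 89
byte 2: (ed ^ 0c) ^ 6e = e1 ^ 6e = 8f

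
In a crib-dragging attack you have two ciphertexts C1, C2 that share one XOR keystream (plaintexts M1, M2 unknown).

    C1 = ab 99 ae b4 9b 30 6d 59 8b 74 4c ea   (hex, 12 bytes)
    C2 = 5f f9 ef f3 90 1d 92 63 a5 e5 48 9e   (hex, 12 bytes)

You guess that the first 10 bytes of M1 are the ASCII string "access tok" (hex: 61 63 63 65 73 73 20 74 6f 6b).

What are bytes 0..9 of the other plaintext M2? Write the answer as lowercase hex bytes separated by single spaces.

First, C1 ⊕ C2 = (M1 ⊕ K) ⊕ (M2 ⊕ K) = M1 ⊕ M2, so the key drops out. Then M2 = (M1 ⊕ M2) ⊕ M1 over the first 10 bytes.
byte 0: (ab xor 5f) xor 61 = f4 xor 61 = 95
byte 1: (99 xor f9) xor 63 = 60 xor 63 = 03
byte 2: (ae xor ef) xor 63 = 41 xor 63 = 22
byte 3: (b4 xor f3) xor 65 = 47 xor 65 = 22
byte 4: (9b xor 90) xor 73 = 0b xor 73 = 78
byte 5: (30 xor 1d) xor 73 = 2d xor 73 = 5e
byte 6: (6d xor 92) xor 20 = ff xor 20 = df
byte 7: (59 xor 63) xor 74 = 3a xor 74 = 4e
byte 8: (8b xor a5) xor 6f = 2e xor 6f = 41
byte 9: (74 xor e5) xor 6b = 91 xor 6b = fa

95 03 22 22 78 5e df 4e 41 fa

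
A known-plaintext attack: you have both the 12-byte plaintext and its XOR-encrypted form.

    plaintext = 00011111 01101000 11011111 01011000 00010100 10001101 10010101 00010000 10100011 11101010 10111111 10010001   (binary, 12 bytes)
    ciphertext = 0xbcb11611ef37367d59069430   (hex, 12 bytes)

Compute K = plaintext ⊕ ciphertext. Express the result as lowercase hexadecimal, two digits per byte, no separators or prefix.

a3d9c949fbbaa36dfaec2ba1

Since ciphertext = plaintext ⊕ K, XORing both sides with plaintext gives K = plaintext ⊕ ciphertext.
byte 0: 00011111 ⊕ 10111100 = 10100011
byte 1: 01101000 ⊕ 10110001 = 11011001
byte 2: 11011111 ⊕ 00010110 = 11001001
byte 3: 01011000 ⊕ 00010001 = 01001001
byte 4: 00010100 ⊕ 11101111 = 11111011
byte 5: 10001101 ⊕ 00110111 = 10111010
byte 6: 10010101 ⊕ 00110110 = 10100011
byte 7: 00010000 ⊕ 01111101 = 01101101
byte 8: 10100011 ⊕ 01011001 = 11111010
byte 9: 11101010 ⊕ 00000110 = 11101100
byte 10: 10111111 ⊕ 10010100 = 00101011
byte 11: 10010001 ⊕ 00110000 = 10100001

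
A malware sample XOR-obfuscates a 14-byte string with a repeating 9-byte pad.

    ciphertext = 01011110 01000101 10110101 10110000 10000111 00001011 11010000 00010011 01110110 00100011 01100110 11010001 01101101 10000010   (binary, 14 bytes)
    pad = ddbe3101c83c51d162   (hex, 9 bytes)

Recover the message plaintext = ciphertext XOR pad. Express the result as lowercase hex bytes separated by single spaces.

83 fb 84 b1 4f 37 81 c2 14 fe d8 e0 6c 4a

The 9-byte key repeats, so the effective keystream is dd be 31 01 c8 3c 51 d1 62 dd be 31 01 c8.
byte 0: 5e ⊕ dd = 83
byte 1: 45 ⊕ be = fb
byte 2: b5 ⊕ 31 = 84
byte 3: b0 ⊕ 01 = b1
byte 4: 87 ⊕ c8 = 4f
byte 5: 0b ⊕ 3c = 37
byte 6: d0 ⊕ 51 = 81
byte 7: 13 ⊕ d1 = c2
byte 8: 76 ⊕ 62 = 14
byte 9: 23 ⊕ dd = fe
byte 10: 66 ⊕ be = d8
byte 11: d1 ⊕ 31 = e0
byte 12: 6d ⊕ 01 = 6c
byte 13: 82 ⊕ c8 = 4a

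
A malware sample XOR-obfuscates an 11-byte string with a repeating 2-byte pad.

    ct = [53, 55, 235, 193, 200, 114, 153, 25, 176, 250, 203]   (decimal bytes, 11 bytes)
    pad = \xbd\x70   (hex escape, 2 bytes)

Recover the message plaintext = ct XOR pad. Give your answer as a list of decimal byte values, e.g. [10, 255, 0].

[136, 71, 86, 177, 117, 2, 36, 105, 13, 138, 118]

The 2-byte key repeats, so the effective keystream is bd 70 bd 70 bd 70 bd 70 bd 70 bd.
byte 0: 35 ^ bd = 88
byte 1: 37 ^ 70 = 47
byte 2: eb ^ bd = 56
byte 3: c1 ^ 70 = b1
byte 4: c8 ^ bd = 75
byte 5: 72 ^ 70 = 02
byte 6: 99 ^ bd = 24
byte 7: 19 ^ 70 = 69
byte 8: b0 ^ bd = 0d
byte 9: fa ^ 70 = 8a
byte 10: cb ^ bd = 76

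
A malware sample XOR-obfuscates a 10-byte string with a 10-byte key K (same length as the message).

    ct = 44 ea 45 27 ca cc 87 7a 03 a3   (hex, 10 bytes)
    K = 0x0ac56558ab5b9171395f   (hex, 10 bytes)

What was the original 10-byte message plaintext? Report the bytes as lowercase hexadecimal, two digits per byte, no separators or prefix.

4e2f207f6197160b3afc

44 ⊕ 0a = 4e
ea ⊕ c5 = 2f
45 ⊕ 65 = 20
27 ⊕ 58 = 7f
ca ⊕ ab = 61
cc ⊕ 5b = 97
87 ⊕ 91 = 16
7a ⊕ 71 = 0b
03 ⊕ 39 = 3a
a3 ⊕ 5f = fc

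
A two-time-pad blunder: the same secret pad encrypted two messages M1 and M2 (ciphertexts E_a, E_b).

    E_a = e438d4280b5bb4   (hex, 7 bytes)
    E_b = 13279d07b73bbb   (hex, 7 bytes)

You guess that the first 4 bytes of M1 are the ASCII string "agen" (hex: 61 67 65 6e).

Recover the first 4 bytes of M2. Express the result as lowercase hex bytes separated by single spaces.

96 78 2c 41

First, E_a ⊕ E_b = (M1 ⊕ K) ⊕ (M2 ⊕ K) = M1 ⊕ M2, so the key drops out. Then M2 = (M1 ⊕ M2) ⊕ M1 over the first 4 bytes.
byte 0: (e4 ⊕ 13) ⊕ 61 = f7 ⊕ 61 = 96
byte 1: (38 ⊕ 27) ⊕ 67 = 1f ⊕ 67 = 78
byte 2: (d4 ⊕ 9d) ⊕ 65 = 49 ⊕ 65 = 2c
byte 3: (28 ⊕ 07) ⊕ 6e = 2f ⊕ 6e = 41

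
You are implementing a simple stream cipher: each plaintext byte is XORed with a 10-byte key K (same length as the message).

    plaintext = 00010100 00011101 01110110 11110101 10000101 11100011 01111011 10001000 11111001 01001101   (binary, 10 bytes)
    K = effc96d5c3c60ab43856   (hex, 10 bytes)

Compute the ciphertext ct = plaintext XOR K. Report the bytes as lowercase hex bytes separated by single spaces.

fb e1 e0 20 46 25 71 3c c1 1b

XOR is its own inverse, so applying the key byte-wise gives the result directly.
 20 XOR 239 = 251
 29 XOR 252 = 225
118 XOR 150 = 224
245 XOR 213 =  32
133 XOR 195 =  70
227 XOR 198 =  37
123 XOR  10 = 113
136 XOR 180 =  60
249 XOR  56 = 193
 77 XOR  86 =  27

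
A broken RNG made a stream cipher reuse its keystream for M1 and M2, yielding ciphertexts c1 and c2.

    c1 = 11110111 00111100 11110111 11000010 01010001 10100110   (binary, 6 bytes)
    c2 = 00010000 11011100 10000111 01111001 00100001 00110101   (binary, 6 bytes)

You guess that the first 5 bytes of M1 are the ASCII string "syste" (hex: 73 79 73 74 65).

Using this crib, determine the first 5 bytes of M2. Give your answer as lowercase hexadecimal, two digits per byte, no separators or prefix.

949903cf15

First, c1 ⊕ c2 = (M1 ⊕ K) ⊕ (M2 ⊕ K) = M1 ⊕ M2, so the key drops out. Then M2 = (M1 ⊕ M2) ⊕ M1 over the first 5 bytes.
byte 0: (f7 ^ 10) ^ 73 = e7 ^ 73 = 94
byte 1: (3c ^ dc) ^ 79 = e0 ^ 79 = 99
byte 2: (f7 ^ 87) ^ 73 = 70 ^ 73 = 03
byte 3: (c2 ^ 79) ^ 74 = bb ^ 74 = cf
byte 4: (51 ^ 21) ^ 65 = 70 ^ 65 = 15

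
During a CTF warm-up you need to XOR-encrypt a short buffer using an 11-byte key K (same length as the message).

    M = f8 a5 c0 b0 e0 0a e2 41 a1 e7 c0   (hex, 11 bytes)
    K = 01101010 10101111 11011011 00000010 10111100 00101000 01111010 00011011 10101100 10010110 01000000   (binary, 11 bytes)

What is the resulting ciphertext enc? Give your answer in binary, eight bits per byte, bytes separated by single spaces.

10010010 00001010 00011011 10110010 01011100 00100010 10011000 01011010 00001101 01110001 10000000

byte 0: f8 XOR 6a = 92
byte 1: a5 XOR af = 0a
byte 2: c0 XOR db = 1b
byte 3: b0 XOR 02 = b2
byte 4: e0 XOR bc = 5c
byte 5: 0a XOR 28 = 22
byte 6: e2 XOR 7a = 98
byte 7: 41 XOR 1b = 5a
byte 8: a1 XOR ac = 0d
byte 9: e7 XOR 96 = 71
byte 10: c0 XOR 40 = 80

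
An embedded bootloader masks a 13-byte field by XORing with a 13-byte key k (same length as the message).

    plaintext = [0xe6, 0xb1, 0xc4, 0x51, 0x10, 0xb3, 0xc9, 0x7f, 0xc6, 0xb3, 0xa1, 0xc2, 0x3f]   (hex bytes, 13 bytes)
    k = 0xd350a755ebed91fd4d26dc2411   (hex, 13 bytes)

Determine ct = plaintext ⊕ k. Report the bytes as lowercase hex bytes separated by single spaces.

XOR is its own inverse, so applying the key byte-wise gives the result directly.
e6 xor d3 = 35
b1 xor 50 = e1
c4 xor a7 = 63
51 xor 55 = 04
10 xor eb = fb
b3 xor ed = 5e
c9 xor 91 = 58
7f xor fd = 82
c6 xor 4d = 8b
b3 xor 26 = 95
a1 xor dc = 7d
c2 xor 24 = e6
3f xor 11 = 2e

35 e1 63 04 fb 5e 58 82 8b 95 7d e6 2e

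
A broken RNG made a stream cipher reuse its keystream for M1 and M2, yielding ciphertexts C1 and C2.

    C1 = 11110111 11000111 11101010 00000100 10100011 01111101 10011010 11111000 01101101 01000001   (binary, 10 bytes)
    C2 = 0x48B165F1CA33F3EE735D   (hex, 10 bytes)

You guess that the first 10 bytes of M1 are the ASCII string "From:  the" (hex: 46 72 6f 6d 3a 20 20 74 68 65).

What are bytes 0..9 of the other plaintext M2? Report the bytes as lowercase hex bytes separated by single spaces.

f9 04 e0 98 53 6e 49 62 76 79

First, C1 ⊕ C2 = (M1 ⊕ K) ⊕ (M2 ⊕ K) = M1 ⊕ M2, so the key drops out. Then M2 = (M1 ⊕ M2) ⊕ M1 over the first 10 bytes.
byte 0: (f7 xor 48) xor 46 = bf xor 46 = f9
byte 1: (c7 xor b1) xor 72 = 76 xor 72 = 04
byte 2: (ea xor 65) xor 6f = 8f xor 6f = e0
byte 3: (04 xor f1) xor 6d = f5 xor 6d = 98
byte 4: (a3 xor ca) xor 3a = 69 xor 3a = 53
byte 5: (7d xor 33) xor 20 = 4e xor 20 = 6e
byte 6: (9a xor f3) xor 20 = 69 xor 20 = 49
byte 7: (f8 xor ee) xor 74 = 16 xor 74 = 62
byte 8: (6d xor 73) xor 68 = 1e xor 68 = 76
byte 9: (41 xor 5d) xor 65 = 1c xor 65 = 79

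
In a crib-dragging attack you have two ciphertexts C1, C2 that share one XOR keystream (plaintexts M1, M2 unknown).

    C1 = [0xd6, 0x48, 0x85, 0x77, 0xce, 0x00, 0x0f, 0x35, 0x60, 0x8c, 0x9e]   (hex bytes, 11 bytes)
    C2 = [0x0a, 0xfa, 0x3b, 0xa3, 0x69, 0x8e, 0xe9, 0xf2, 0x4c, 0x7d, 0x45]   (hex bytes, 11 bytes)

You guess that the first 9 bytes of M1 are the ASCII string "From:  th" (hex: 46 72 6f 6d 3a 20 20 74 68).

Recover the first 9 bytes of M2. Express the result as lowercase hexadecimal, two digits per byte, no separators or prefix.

9ac0d1b99daec6b344

First, C1 ⊕ C2 = (M1 ⊕ K) ⊕ (M2 ⊕ K) = M1 ⊕ M2, so the key drops out. Then M2 = (M1 ⊕ M2) ⊕ M1 over the first 9 bytes.
byte 0: (d6 XOR 0a) XOR 46 = dc XOR 46 = 9a
byte 1: (48 XOR fa) XOR 72 = b2 XOR 72 = c0
byte 2: (85 XOR 3b) XOR 6f = be XOR 6f = d1
byte 3: (77 XOR a3) XOR 6d = d4 XOR 6d = b9
byte 4: (ce XOR 69) XOR 3a = a7 XOR 3a = 9d
byte 5: (00 XOR 8e) XOR 20 = 8e XOR 20 = ae
byte 6: (0f XOR e9) XOR 20 = e6 XOR 20 = c6
byte 7: (35 XOR f2) XOR 74 = c7 XOR 74 = b3
byte 8: (60 XOR 4c) XOR 68 = 2c XOR 68 = 44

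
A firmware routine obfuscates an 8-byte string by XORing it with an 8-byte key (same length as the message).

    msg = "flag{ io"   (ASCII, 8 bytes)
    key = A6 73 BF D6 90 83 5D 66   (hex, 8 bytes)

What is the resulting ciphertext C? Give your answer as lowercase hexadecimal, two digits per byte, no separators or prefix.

c01fdeb1eba33409

XOR is its own inverse, so applying the key byte-wise gives the result directly.
byte 0: 66 XOR a6 = c0
byte 1: 6c XOR 73 = 1f
byte 2: 61 XOR bf = de
byte 3: 67 XOR d6 = b1
byte 4: 7b XOR 90 = eb
byte 5: 20 XOR 83 = a3
byte 6: 69 XOR 5d = 34
byte 7: 6f XOR 66 = 09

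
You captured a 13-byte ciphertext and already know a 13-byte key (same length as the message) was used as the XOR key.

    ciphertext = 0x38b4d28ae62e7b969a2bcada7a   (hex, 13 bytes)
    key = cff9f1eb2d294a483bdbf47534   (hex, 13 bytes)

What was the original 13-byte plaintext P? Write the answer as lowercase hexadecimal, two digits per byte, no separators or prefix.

f74d2361cb0731dea1f03eaf4e

38 ^ cf = f7
b4 ^ f9 = 4d
d2 ^ f1 = 23
8a ^ eb = 61
e6 ^ 2d = cb
2e ^ 29 = 07
7b ^ 4a = 31
96 ^ 48 = de
9a ^ 3b = a1
2b ^ db = f0
ca ^ f4 = 3e
da ^ 75 = af
7a ^ 34 = 4e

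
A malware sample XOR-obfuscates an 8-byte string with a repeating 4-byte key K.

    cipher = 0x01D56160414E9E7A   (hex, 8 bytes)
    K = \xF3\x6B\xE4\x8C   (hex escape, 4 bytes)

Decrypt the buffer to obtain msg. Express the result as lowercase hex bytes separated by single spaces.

f2 be 85 ec b2 25 7a f6

The 4-byte key repeats, so the effective keystream is f3 6b e4 8c f3 6b e4 8c.
byte 0: 01 ⊕ f3 = f2
byte 1: d5 ⊕ 6b = be
byte 2: 61 ⊕ e4 = 85
byte 3: 60 ⊕ 8c = ec
byte 4: 41 ⊕ f3 = b2
byte 5: 4e ⊕ 6b = 25
byte 6: 9e ⊕ e4 = 7a
byte 7: 7a ⊕ 8c = f6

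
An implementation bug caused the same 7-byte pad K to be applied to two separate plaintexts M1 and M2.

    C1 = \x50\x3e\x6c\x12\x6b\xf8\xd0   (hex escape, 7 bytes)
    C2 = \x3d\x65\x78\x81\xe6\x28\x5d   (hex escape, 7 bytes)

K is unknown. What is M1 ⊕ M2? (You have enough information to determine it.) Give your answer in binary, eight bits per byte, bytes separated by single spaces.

C1 ⊕ C2 = (M1 ⊕ K) ⊕ (M2 ⊕ K) = M1 ⊕ M2 — the shared key cancels under XOR.
50 xor 3d = 6d
3e xor 65 = 5b
6c xor 78 = 14
12 xor 81 = 93
6b xor e6 = 8d
f8 xor 28 = d0
d0 xor 5d = 8d

01101101 01011011 00010100 10010011 10001101 11010000 10001101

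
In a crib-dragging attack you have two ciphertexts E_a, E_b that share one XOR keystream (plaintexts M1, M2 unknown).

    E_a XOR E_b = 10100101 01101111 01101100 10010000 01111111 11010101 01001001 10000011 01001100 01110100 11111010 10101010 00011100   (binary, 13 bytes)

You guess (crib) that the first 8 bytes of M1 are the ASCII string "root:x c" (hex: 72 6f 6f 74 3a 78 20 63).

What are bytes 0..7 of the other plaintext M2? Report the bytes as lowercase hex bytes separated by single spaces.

Since E_a ⊕ E_b = M1 ⊕ M2, XORing with the guessed M1 bytes yields the corresponding M2 bytes: M2 = (E_a ⊕ E_b) ⊕ M1.
a5 xor 72 = d7
6f xor 6f = 00
6c xor 6f = 03
90 xor 74 = e4
7f xor 3a = 45
d5 xor 78 = ad
49 xor 20 = 69
83 xor 63 = e0

d7 00 03 e4 45 ad 69 e0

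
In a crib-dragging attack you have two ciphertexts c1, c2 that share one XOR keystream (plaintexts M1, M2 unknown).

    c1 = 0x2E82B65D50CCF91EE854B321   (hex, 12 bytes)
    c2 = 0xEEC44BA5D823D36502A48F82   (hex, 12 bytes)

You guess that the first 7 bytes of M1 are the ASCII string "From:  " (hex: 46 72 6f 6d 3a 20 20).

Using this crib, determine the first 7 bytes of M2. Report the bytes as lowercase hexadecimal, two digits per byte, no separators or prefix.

First, c1 ⊕ c2 = (M1 ⊕ K) ⊕ (M2 ⊕ K) = M1 ⊕ M2, so the key drops out. Then M2 = (M1 ⊕ M2) ⊕ M1 over the first 7 bytes.
byte 0: (2e ⊕ ee) ⊕ 46 = c0 ⊕ 46 = 86
byte 1: (82 ⊕ c4) ⊕ 72 = 46 ⊕ 72 = 34
byte 2: (b6 ⊕ 4b) ⊕ 6f = fd ⊕ 6f = 92
byte 3: (5d ⊕ a5) ⊕ 6d = f8 ⊕ 6d = 95
byte 4: (50 ⊕ d8) ⊕ 3a = 88 ⊕ 3a = b2
byte 5: (cc ⊕ 23) ⊕ 20 = ef ⊕ 20 = cf
byte 6: (f9 ⊕ d3) ⊕ 20 = 2a ⊕ 20 = 0a

86349295b2cf0a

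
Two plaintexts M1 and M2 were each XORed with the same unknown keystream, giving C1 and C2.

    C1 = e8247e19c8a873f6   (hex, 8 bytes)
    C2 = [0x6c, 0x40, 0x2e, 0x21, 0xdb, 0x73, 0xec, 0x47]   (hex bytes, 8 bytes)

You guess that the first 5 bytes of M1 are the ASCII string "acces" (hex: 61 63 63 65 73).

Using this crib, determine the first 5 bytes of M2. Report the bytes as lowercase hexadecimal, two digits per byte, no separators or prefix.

First, C1 ⊕ C2 = (M1 ⊕ K) ⊕ (M2 ⊕ K) = M1 ⊕ M2, so the key drops out. Then M2 = (M1 ⊕ M2) ⊕ M1 over the first 5 bytes.
byte 0: (e8 ⊕ 6c) ⊕ 61 = 84 ⊕ 61 = e5
byte 1: (24 ⊕ 40) ⊕ 63 = 64 ⊕ 63 = 07
byte 2: (7e ⊕ 2e) ⊕ 63 = 50 ⊕ 63 = 33
byte 3: (19 ⊕ 21) ⊕ 65 = 38 ⊕ 65 = 5d
byte 4: (c8 ⊕ db) ⊕ 73 = 13 ⊕ 73 = 60

e507335d60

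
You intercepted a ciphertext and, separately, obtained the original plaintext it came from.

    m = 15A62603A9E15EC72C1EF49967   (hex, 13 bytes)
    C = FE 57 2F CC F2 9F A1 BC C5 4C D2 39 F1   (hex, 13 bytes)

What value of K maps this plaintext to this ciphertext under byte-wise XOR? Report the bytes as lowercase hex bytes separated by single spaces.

eb f1 09 cf 5b 7e ff 7b e9 52 26 a0 96

Since C = m ⊕ K, XORing both sides with m gives K = m ⊕ C.
15 ^ fe = eb
a6 ^ 57 = f1
26 ^ 2f = 09
03 ^ cc = cf
a9 ^ f2 = 5b
e1 ^ 9f = 7e
5e ^ a1 = ff
c7 ^ bc = 7b
2c ^ c5 = e9
1e ^ 4c = 52
f4 ^ d2 = 26
99 ^ 39 = a0
67 ^ f1 = 96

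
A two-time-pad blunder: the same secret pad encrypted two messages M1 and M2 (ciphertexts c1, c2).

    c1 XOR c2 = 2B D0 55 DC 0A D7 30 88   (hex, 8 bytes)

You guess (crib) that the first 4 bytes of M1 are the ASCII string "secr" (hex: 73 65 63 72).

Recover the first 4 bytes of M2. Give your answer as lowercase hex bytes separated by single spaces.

Since c1 ⊕ c2 = M1 ⊕ M2, XORing with the guessed M1 bytes yields the corresponding M2 bytes: M2 = (c1 ⊕ c2) ⊕ M1.
byte 0:  43 XOR 115 =  88
byte 1: 208 XOR 101 = 181
byte 2:  85 XOR  99 =  54
byte 3: 220 XOR 114 = 174

58 b5 36 ae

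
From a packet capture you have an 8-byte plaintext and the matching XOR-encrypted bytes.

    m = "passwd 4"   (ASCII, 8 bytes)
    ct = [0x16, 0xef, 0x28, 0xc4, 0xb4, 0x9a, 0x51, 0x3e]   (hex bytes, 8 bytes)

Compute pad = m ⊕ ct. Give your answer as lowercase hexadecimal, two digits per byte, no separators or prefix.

Since ct = m ⊕ pad, XORing both sides with m gives pad = m ⊕ ct.
byte 0: 112 xor  22 = 102
byte 1:  97 xor 239 = 142
byte 2: 115 xor  40 =  91
byte 3: 115 xor 196 = 183
byte 4: 119 xor 180 = 195
byte 5: 100 xor 154 = 254
byte 6:  32 xor  81 = 113
byte 7:  52 xor  62 =  10

668e5bb7c3fe710a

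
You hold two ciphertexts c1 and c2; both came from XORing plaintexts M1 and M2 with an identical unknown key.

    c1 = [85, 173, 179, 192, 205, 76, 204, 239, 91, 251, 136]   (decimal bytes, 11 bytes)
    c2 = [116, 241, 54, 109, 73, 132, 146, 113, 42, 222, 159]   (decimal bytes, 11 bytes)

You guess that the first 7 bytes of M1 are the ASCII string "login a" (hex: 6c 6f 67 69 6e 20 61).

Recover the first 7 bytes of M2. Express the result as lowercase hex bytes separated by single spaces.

4d 33 e2 c4 ea e8 3f

First, c1 ⊕ c2 = (M1 ⊕ K) ⊕ (M2 ⊕ K) = M1 ⊕ M2, so the key drops out. Then M2 = (M1 ⊕ M2) ⊕ M1 over the first 7 bytes.
byte 0: (55 xor 74) xor 6c = 21 xor 6c = 4d
byte 1: (ad xor f1) xor 6f = 5c xor 6f = 33
byte 2: (b3 xor 36) xor 67 = 85 xor 67 = e2
byte 3: (c0 xor 6d) xor 69 = ad xor 69 = c4
byte 4: (cd xor 49) xor 6e = 84 xor 6e = ea
byte 5: (4c xor 84) xor 20 = c8 xor 20 = e8
byte 6: (cc xor 92) xor 61 = 5e xor 61 = 3f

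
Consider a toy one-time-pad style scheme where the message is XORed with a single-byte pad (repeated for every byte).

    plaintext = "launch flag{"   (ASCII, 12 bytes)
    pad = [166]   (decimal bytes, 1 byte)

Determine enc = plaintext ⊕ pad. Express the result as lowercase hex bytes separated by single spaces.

The 1-byte key repeats, so the effective keystream is a6 a6 a6 a6 a6 a6 a6 a6 a6 a6 a6 a6.
byte 0: 01101100 XOR 10100110 = 11001010
byte 1: 01100001 XOR 10100110 = 11000111
byte 2: 01110101 XOR 10100110 = 11010011
byte 3: 01101110 XOR 10100110 = 11001000
byte 4: 01100011 XOR 10100110 = 11000101
byte 5: 01101000 XOR 10100110 = 11001110
byte 6: 00100000 XOR 10100110 = 10000110
byte 7: 01100110 XOR 10100110 = 11000000
byte 8: 01101100 XOR 10100110 = 11001010
byte 9: 01100001 XOR 10100110 = 11000111
byte 10: 01100111 XOR 10100110 = 11000001
byte 11: 01111011 XOR 10100110 = 11011101

ca c7 d3 c8 c5 ce 86 c0 ca c7 c1 dd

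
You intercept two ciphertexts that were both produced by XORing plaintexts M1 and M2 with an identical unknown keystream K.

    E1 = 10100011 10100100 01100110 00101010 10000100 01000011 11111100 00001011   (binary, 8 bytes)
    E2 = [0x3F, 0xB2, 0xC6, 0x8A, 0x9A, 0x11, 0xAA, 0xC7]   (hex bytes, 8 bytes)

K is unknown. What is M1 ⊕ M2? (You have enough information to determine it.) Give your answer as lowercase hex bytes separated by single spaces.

9c 16 a0 a0 1e 52 56 cc

E1 ⊕ E2 = (M1 ⊕ K) ⊕ (M2 ⊕ K) = M1 ⊕ M2 — the shared key cancels under XOR.
a3 ^ 3f = 9c
a4 ^ b2 = 16
66 ^ c6 = a0
2a ^ 8a = a0
84 ^ 9a = 1e
43 ^ 11 = 52
fc ^ aa = 56
0b ^ c7 = cc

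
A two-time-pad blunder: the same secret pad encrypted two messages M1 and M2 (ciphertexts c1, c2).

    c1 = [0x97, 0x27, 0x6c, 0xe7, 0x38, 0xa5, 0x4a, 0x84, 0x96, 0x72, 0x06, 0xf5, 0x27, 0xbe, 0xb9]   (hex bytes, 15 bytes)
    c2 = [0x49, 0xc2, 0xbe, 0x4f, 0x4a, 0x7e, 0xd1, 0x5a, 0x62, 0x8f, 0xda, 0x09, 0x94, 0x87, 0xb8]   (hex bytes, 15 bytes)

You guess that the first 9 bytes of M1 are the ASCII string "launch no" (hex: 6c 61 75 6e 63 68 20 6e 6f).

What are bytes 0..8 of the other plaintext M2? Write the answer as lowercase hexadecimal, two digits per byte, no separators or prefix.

b284a7c611b3bbb09b

First, c1 ⊕ c2 = (M1 ⊕ K) ⊕ (M2 ⊕ K) = M1 ⊕ M2, so the key drops out. Then M2 = (M1 ⊕ M2) ⊕ M1 over the first 9 bytes.
byte 0: (97 XOR 49) XOR 6c = de XOR 6c = b2
byte 1: (27 XOR c2) XOR 61 = e5 XOR 61 = 84
byte 2: (6c XOR be) XOR 75 = d2 XOR 75 = a7
byte 3: (e7 XOR 4f) XOR 6e = a8 XOR 6e = c6
byte 4: (38 XOR 4a) XOR 63 = 72 XOR 63 = 11
byte 5: (a5 XOR 7e) XOR 68 = db XOR 68 = b3
byte 6: (4a XOR d1) XOR 20 = 9b XOR 20 = bb
byte 7: (84 XOR 5a) XOR 6e = de XOR 6e = b0
byte 8: (96 XOR 62) XOR 6f = f4 XOR 6f = 9b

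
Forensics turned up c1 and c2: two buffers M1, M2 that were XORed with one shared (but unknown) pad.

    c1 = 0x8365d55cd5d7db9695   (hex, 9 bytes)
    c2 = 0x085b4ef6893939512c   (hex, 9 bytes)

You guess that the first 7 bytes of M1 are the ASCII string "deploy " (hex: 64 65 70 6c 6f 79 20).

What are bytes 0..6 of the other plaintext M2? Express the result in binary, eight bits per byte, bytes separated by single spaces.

11101111 01011011 11101011 11000110 00110011 10010111 11000010

First, c1 ⊕ c2 = (M1 ⊕ K) ⊕ (M2 ⊕ K) = M1 ⊕ M2, so the key drops out. Then M2 = (M1 ⊕ M2) ⊕ M1 over the first 7 bytes.
byte 0: (83 xor 08) xor 64 = 8b xor 64 = ef
byte 1: (65 xor 5b) xor 65 = 3e xor 65 = 5b
byte 2: (d5 xor 4e) xor 70 = 9b xor 70 = eb
byte 3: (5c xor f6) xor 6c = aa xor 6c = c6
byte 4: (d5 xor 89) xor 6f = 5c xor 6f = 33
byte 5: (d7 xor 39) xor 79 = ee xor 79 = 97
byte 6: (db xor 39) xor 20 = e2 xor 20 = c2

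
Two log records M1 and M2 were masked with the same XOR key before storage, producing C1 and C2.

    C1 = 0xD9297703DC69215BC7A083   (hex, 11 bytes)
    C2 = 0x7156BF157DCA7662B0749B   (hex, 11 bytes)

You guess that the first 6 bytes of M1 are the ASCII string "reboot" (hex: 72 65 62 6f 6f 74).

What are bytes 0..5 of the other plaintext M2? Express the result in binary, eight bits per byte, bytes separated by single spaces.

First, C1 ⊕ C2 = (M1 ⊕ K) ⊕ (M2 ⊕ K) = M1 ⊕ M2, so the key drops out. Then M2 = (M1 ⊕ M2) ⊕ M1 over the first 6 bytes.
byte 0: (d9 XOR 71) XOR 72 = a8 XOR 72 = da
byte 1: (29 XOR 56) XOR 65 = 7f XOR 65 = 1a
byte 2: (77 XOR bf) XOR 62 = c8 XOR 62 = aa
byte 3: (03 XOR 15) XOR 6f = 16 XOR 6f = 79
byte 4: (dc XOR 7d) XOR 6f = a1 XOR 6f = ce
byte 5: (69 XOR ca) XOR 74 = a3 XOR 74 = d7

11011010 00011010 10101010 01111001 11001110 11010111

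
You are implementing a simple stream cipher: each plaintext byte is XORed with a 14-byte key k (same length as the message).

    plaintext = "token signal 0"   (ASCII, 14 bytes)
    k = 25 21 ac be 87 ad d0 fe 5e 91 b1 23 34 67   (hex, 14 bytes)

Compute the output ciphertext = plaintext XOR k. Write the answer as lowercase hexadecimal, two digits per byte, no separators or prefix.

514ec7dbe98da39739ffd04f1457

XOR is its own inverse, so applying the key byte-wise gives the result directly.
byte 0: 74 xor 25 = 51
byte 1: 6f xor 21 = 4e
byte 2: 6b xor ac = c7
byte 3: 65 xor be = db
byte 4: 6e xor 87 = e9
byte 5: 20 xor ad = 8d
byte 6: 73 xor d0 = a3
byte 7: 69 xor fe = 97
byte 8: 67 xor 5e = 39
byte 9: 6e xor 91 = ff
byte 10: 61 xor b1 = d0
byte 11: 6c xor 23 = 4f
byte 12: 20 xor 34 = 14
byte 13: 30 xor 67 = 57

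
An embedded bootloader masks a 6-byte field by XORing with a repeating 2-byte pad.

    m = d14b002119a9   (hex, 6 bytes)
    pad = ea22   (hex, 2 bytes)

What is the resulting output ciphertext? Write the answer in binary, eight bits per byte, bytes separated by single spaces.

00111011 01101001 11101010 00000011 11110011 10001011

The 2-byte key repeats, so the effective keystream is ea 22 ea 22 ea 22.
byte 0: d1 xor ea = 3b
byte 1: 4b xor 22 = 69
byte 2: 00 xor ea = ea
byte 3: 21 xor 22 = 03
byte 4: 19 xor ea = f3
byte 5: a9 xor 22 = 8b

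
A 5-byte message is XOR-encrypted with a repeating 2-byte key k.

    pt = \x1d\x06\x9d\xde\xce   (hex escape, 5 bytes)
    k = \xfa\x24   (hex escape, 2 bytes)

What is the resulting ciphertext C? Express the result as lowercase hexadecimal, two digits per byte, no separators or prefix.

e72267fa34

The 2-byte key repeats, so the effective keystream is fa 24 fa 24 fa.
byte 0: 00011101 xor 11111010 = 11100111
byte 1: 00000110 xor 00100100 = 00100010
byte 2: 10011101 xor 11111010 = 01100111
byte 3: 11011110 xor 00100100 = 11111010
byte 4: 11001110 xor 11111010 = 00110100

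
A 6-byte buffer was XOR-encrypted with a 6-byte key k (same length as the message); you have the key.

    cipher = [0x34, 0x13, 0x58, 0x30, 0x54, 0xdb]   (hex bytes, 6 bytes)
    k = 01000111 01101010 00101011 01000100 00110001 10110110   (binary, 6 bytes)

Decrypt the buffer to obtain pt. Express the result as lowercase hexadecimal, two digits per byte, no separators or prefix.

XOR is its own inverse, so applying the key byte-wise gives the result directly.
byte 0: 34 ⊕ 47 = 73
byte 1: 13 ⊕ 6a = 79
byte 2: 58 ⊕ 2b = 73
byte 3: 30 ⊕ 44 = 74
byte 4: 54 ⊕ 31 = 65
byte 5: db ⊕ b6 = 6d

73797374656d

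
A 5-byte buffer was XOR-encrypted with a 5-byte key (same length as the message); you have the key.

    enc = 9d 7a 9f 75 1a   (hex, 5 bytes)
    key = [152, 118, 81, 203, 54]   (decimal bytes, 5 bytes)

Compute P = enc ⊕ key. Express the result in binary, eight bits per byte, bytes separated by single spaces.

byte 0: 9d xor 98 = 05
byte 1: 7a xor 76 = 0c
byte 2: 9f xor 51 = ce
byte 3: 75 xor cb = be
byte 4: 1a xor 36 = 2c

00000101 00001100 11001110 10111110 00101100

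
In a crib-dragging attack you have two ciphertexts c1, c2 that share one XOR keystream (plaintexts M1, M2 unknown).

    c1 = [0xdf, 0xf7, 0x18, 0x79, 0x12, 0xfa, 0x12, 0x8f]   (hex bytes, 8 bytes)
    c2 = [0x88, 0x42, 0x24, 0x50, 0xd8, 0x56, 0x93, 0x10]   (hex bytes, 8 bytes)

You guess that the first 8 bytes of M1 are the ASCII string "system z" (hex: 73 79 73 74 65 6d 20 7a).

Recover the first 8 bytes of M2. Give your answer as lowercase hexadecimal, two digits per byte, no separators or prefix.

First, c1 ⊕ c2 = (M1 ⊕ K) ⊕ (M2 ⊕ K) = M1 ⊕ M2, so the key drops out. Then M2 = (M1 ⊕ M2) ⊕ M1 over the first 8 bytes.
byte 0: (df xor 88) xor 73 = 57 xor 73 = 24
byte 1: (f7 xor 42) xor 79 = b5 xor 79 = cc
byte 2: (18 xor 24) xor 73 = 3c xor 73 = 4f
byte 3: (79 xor 50) xor 74 = 29 xor 74 = 5d
byte 4: (12 xor d8) xor 65 = ca xor 65 = af
byte 5: (fa xor 56) xor 6d = ac xor 6d = c1
byte 6: (12 xor 93) xor 20 = 81 xor 20 = a1
byte 7: (8f xor 10) xor 7a = 9f xor 7a = e5

24cc4f5dafc1a1e5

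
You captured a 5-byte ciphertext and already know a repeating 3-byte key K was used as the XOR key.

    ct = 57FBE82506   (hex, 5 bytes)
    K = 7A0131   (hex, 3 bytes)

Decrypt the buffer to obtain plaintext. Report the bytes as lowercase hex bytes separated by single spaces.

2d fa d9 5f 07

The 3-byte key repeats, so the effective keystream is 7a 01 31 7a 01.
byte 0: 57 xor 7a = 2d
byte 1: fb xor 01 = fa
byte 2: e8 xor 31 = d9
byte 3: 25 xor 7a = 5f
byte 4: 06 xor 01 = 07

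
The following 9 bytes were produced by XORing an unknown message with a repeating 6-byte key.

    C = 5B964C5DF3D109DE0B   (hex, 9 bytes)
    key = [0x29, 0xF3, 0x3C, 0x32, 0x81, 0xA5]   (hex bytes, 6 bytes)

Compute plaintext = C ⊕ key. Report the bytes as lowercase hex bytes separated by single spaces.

The 6-byte key repeats, so the effective keystream is 29 f3 3c 32 81 a5 29 f3 3c.
byte 0: 5b ^ 29 = 72
byte 1: 96 ^ f3 = 65
byte 2: 4c ^ 3c = 70
byte 3: 5d ^ 32 = 6f
byte 4: f3 ^ 81 = 72
byte 5: d1 ^ a5 = 74
byte 6: 09 ^ 29 = 20
byte 7: de ^ f3 = 2d
byte 8: 0b ^ 3c = 37

72 65 70 6f 72 74 20 2d 37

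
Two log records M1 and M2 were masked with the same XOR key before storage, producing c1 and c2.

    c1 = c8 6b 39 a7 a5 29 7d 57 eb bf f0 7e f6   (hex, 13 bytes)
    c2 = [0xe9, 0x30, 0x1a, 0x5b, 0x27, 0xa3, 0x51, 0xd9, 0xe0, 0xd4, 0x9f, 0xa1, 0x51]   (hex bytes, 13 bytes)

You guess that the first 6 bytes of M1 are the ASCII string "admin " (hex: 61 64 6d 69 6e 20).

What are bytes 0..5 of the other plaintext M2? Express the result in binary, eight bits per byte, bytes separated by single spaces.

First, c1 ⊕ c2 = (M1 ⊕ K) ⊕ (M2 ⊕ K) = M1 ⊕ M2, so the key drops out. Then M2 = (M1 ⊕ M2) ⊕ M1 over the first 6 bytes.
byte 0: (c8 xor e9) xor 61 = 21 xor 61 = 40
byte 1: (6b xor 30) xor 64 = 5b xor 64 = 3f
byte 2: (39 xor 1a) xor 6d = 23 xor 6d = 4e
byte 3: (a7 xor 5b) xor 69 = fc xor 69 = 95
byte 4: (a5 xor 27) xor 6e = 82 xor 6e = ec
byte 5: (29 xor a3) xor 20 = 8a xor 20 = aa

01000000 00111111 01001110 10010101 11101100 10101010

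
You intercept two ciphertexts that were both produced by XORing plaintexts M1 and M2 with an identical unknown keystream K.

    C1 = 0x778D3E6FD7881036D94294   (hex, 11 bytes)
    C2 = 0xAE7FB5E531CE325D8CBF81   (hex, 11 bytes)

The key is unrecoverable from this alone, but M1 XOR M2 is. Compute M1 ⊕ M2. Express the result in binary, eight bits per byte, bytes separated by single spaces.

C1 ⊕ C2 = (M1 ⊕ K) ⊕ (M2 ⊕ K) = M1 ⊕ M2 — the shared key cancels under XOR.
byte 0: 77 xor ae = d9
byte 1: 8d xor 7f = f2
byte 2: 3e xor b5 = 8b
byte 3: 6f xor e5 = 8a
byte 4: d7 xor 31 = e6
byte 5: 88 xor ce = 46
byte 6: 10 xor 32 = 22
byte 7: 36 xor 5d = 6b
byte 8: d9 xor 8c = 55
byte 9: 42 xor bf = fd
byte 10: 94 xor 81 = 15

11011001 11110010 10001011 10001010 11100110 01000110 00100010 01101011 01010101 11111101 00010101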